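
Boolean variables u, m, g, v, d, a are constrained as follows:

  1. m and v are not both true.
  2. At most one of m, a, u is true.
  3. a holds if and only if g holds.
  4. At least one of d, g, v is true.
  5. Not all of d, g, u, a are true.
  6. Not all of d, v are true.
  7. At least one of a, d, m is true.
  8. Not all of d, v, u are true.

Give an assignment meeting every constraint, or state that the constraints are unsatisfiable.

u=T; m=F; g=F; v=F; d=T; a=F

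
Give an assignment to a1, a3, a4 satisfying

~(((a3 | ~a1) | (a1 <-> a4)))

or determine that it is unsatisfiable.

a1 = True, a3 = False, a4 = False

  ~(((a3 | ~a1) | (a1 <-> a4))) = True
    (a3 | ~a1) | (a1 <-> a4) = False
      a3 | ~a1 = False
        ~a1 = False
      a1 <-> a4 = False
The formula evaluates to True.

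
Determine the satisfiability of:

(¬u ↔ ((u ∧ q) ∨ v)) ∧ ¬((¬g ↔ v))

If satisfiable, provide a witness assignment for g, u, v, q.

g = True, u = False, v = True, q = True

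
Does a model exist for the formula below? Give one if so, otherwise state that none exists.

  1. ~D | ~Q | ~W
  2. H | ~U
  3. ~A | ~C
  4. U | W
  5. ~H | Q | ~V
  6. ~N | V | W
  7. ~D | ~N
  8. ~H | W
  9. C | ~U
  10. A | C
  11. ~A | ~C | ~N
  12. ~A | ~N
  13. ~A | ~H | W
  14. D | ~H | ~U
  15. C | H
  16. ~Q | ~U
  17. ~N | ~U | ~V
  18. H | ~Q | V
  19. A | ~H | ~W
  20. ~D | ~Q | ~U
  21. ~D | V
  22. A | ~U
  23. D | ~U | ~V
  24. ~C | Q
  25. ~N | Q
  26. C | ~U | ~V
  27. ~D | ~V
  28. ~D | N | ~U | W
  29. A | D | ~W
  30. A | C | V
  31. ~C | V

W = True; V = False; A = True; D = False; U = False; C = False; Q = False; H = True; N = False

Try W = False:
  (U | W) forces U = True.
  (H | ~U) forces H = True.
  clause (~H | W) is falsified — backtrack.
So W = True.
Set V = False.
  then (~D | V) forces D = False.
  then (A | D | ~W) forces A = True.
  then (~C | V) forces C = False.
  then (C | ~U) forces U = False.
  then (~A | ~N) forces N = False.
  then (C | H) forces H = True.
Set Q = False.
All clauses satisfied.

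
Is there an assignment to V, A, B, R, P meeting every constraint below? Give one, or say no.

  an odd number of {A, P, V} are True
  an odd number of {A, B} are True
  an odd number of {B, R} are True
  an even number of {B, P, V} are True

V: False; A: True; B: False; R: True; P: False

{A, P, V}: 1 true → odd ✓
{A, B}: 1 true → odd ✓
{B, R}: 1 true → odd ✓
{B, P, V}: 0 true → even ✓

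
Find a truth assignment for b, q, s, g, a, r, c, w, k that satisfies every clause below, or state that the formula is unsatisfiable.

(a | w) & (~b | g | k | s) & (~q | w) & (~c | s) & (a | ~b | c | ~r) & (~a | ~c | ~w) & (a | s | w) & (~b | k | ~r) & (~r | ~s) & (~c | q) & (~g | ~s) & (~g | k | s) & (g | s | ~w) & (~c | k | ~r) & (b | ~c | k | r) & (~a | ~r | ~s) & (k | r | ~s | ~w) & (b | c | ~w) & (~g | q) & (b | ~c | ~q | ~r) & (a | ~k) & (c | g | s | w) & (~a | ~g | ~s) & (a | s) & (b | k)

Set b = True.
Set q = True.
  then (~q | w) forces w = True.
Set s = False.
  then (~c | s) forces c = False.
  then (g | s | ~w) forces g = True.
  then (a | s) forces a = True.
  then (~g | k | s) forces k = True.
Set r = True.
All clauses satisfied.

b: True, q: True, s: False, g: True, a: True, r: True, c: False, w: True, k: True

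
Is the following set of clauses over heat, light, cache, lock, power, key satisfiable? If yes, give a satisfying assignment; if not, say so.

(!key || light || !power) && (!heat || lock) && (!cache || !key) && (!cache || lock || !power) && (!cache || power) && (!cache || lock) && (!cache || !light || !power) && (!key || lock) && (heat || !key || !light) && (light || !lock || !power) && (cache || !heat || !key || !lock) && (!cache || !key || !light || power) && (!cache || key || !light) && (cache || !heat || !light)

heat = False; light = True; cache = False; lock = True; power = False; key = False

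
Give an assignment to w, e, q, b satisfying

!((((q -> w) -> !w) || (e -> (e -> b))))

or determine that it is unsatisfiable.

w: True; e: True; q: True; b: False

  !((((q -> w) -> !w) || (e -> (e -> b)))) = True
    ((q -> w) -> !w) || (e -> (e -> b)) = False
      (q -> w) -> !w = False
        q -> w = True
        !w = False
      e -> (e -> b) = False
        e -> b = False
The formula evaluates to True.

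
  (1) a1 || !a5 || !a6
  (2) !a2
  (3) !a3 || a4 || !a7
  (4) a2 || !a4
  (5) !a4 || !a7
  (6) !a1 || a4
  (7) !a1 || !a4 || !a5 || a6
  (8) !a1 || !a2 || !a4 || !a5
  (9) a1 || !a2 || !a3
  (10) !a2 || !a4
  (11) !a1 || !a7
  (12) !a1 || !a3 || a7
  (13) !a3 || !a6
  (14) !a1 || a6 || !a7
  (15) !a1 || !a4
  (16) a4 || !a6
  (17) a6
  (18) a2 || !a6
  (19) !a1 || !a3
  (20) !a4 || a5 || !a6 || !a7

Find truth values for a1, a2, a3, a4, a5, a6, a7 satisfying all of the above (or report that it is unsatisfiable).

Case a6 = True:
  (!a2) forces a2 = False.
  Clause (a2 || !a6) is falsified — contradiction.
Case a6 = False:
  Clause (a6) is falsified — contradiction.
Both cases fail, so the formula is unsatisfiable.

UNSATISFIABLE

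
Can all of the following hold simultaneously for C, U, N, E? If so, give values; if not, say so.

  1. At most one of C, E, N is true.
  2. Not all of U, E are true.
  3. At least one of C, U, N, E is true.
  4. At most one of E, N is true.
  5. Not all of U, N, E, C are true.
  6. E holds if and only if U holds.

C: False; U: False; N: True; E: False

  (1) {C, E, N}: 1 true — at most one ✓
  (2) {U, E}: 0/2 true — not all ✓
  (3) {C, U, N, E}: 1 true — at least one ✓
  (4) {E, N}: 1 true — at most one ✓
  (5) {U, N, E, C}: 1/4 true — not all ✓
  (6) E=F, U=F — same ✓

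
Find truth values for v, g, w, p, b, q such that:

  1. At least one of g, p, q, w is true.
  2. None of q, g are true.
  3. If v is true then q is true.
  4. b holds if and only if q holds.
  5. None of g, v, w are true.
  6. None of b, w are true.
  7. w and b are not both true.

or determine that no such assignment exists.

v: False; g: False; w: False; p: True; b: False; q: False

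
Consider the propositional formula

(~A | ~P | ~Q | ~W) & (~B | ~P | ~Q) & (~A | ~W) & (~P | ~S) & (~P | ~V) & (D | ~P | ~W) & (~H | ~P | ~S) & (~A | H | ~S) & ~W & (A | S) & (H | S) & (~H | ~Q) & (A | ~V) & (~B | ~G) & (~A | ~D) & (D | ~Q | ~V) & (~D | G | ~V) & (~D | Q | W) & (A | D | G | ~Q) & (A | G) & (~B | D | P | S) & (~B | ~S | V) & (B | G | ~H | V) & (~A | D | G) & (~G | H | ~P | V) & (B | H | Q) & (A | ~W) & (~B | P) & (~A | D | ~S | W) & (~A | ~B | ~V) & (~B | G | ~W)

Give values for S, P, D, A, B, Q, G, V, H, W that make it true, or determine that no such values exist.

S: False; P: False; D: False; A: True; B: False; Q: False; G: True; V: True; H: True; W: False

Unit clause (~W) forces W = False.
Set S = False.
  then (A | S) forces A = True.
  then (H | S) forces H = True.
  then (~H | ~Q) forces Q = False.
  then (~A | ~D) forces D = False.
  then (~A | D | G) forces G = True.
  then (~B | ~G) forces B = False.
Set P = False.
Set V = True.
All clauses satisfied.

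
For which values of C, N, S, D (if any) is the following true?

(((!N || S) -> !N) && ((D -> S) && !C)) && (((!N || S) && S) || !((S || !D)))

C=F, N=F, S=T, D=F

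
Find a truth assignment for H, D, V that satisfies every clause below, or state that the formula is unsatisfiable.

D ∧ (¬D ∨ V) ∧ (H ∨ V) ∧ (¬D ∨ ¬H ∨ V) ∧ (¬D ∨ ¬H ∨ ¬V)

Unit clause (D) forces D = True.
In (¬D ∨ V) only V is left, so V = True.
In (¬D ∨ ¬H ∨ ¬V) only ¬H is left, so H = False.
All clauses satisfied.

H = False; D = True; V = True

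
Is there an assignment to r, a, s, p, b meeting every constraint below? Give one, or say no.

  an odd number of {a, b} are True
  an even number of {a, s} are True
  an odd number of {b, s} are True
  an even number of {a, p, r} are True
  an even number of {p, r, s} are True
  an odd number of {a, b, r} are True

r=F, a=F, s=F, p=F, b=T

{a, b}: 1 true → odd ✓
{a, s}: 0 true → even ✓
{b, s}: 1 true → odd ✓
{a, p, r}: 0 true → even ✓
{p, r, s}: 0 true → even ✓
{a, b, r}: 1 true → odd ✓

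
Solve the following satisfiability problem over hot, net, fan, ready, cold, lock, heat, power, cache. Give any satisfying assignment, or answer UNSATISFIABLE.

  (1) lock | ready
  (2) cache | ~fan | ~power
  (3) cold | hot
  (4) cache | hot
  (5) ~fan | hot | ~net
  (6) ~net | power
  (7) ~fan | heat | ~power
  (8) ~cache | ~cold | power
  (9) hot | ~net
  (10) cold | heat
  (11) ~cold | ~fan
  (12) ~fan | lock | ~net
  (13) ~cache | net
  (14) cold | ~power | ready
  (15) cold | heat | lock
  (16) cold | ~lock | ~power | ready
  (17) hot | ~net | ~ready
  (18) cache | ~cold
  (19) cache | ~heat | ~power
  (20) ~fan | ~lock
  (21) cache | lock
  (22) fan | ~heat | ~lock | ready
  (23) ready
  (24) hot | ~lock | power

hot=T, net=T, fan=F, ready=T, cold=T, lock=F, heat=T, power=T, cache=T

Unit clause (ready) forces ready = True.
Try hot = False:
  (cold | hot) forces cold = True.
  (cache | hot) forces cache = True.
  (~cache | ~cold | power) forces power = True.
  (hot | ~net) forces net = False.
  clause (~cache | net) is falsified — backtrack.
So hot = True.
Set net = True.
  then (~net | power) forces power = True.
Try fan = True:
  (cache | ~fan | ~power) forces cache = True.
  (~fan | heat | ~power) forces heat = True.
  (~cold | ~fan) forces cold = False.
  (~fan | lock | ~net) forces lock = True.
  clause (~fan | ~lock) is falsified — backtrack.
So fan = False.
Set cold = True.
  then (cache | ~cold) forces cache = True.
Set lock = False.
Set heat = True.
All clauses satisfied.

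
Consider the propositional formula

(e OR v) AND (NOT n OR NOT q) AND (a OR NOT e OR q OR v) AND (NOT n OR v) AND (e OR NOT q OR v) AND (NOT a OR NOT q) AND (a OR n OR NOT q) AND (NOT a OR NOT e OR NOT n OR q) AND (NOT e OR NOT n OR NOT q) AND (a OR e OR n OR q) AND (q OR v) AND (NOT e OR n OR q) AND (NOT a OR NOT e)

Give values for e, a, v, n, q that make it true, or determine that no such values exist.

e = True; a = False; v = True; n = True; q = False

Set e = True.
  then (NOT a OR NOT e) forces a = False.
Set v = True.
Try n = False:
  (a OR n OR NOT q) forces q = False.
  clause (NOT e OR n OR q) is falsified — backtrack.
So n = True.
  then (NOT n OR NOT q) forces q = False.
All clauses satisfied.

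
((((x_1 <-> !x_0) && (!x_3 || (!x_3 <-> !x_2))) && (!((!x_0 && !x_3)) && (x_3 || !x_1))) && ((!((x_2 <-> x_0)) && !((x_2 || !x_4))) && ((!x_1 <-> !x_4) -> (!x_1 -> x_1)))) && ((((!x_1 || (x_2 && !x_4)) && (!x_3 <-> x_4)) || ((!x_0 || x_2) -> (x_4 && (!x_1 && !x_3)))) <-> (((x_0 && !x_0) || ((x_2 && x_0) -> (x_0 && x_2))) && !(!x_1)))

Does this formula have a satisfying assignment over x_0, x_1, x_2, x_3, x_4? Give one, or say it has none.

No satisfying assignment exists.

Case x_2 = True: the conjunct !((x_2 || !x_4)) becomes !((True || !x_4)) = False.
Case x_2 = False: the formula simplifies to ((((x_1 <-> !x_0) && (!x_3 || !x_3)) && (!((!x_0 && !x_3)) && (x_3 || !x_1))) && ((!(!x_0) && !(!x_4)) && ((!x_1 <-> !x_4) -> (!x_1 -> x_1)))) && (((!x_1 && (!x_3 <-> x_4)) || (!x_0 -> (x_4 && (!x_1 && !x_3)))) <-> !(!x_1)).
  x_0 = True: simplifies to (((!x_1 && (!x_3 || !x_3)) && (x_3 || !x_1)) && (!(!x_4) && ((!x_1 <-> !x_4) -> (!x_1 -> x_1)))) && !(!x_1).
    x_1 = True: the conjunct !x_1 is False.
    x_1 = False: the conjunct !(!x_1) becomes !(!False) = False.
  x_0 = False: the conjunct !(!x_0) becomes !(!False) = False.
Both cases fail — unsatisfiable.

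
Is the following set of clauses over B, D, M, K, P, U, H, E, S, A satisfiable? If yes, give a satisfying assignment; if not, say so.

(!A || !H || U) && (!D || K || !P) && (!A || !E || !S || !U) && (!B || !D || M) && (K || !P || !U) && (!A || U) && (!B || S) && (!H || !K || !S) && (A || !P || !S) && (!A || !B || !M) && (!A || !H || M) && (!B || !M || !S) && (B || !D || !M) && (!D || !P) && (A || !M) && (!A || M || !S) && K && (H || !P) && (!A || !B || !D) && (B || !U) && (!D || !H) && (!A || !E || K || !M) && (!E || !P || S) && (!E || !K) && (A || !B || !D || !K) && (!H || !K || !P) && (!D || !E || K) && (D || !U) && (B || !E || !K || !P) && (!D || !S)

B=F; D=F; M=F; K=T; P=F; U=F; H=F; E=F; S=F; A=F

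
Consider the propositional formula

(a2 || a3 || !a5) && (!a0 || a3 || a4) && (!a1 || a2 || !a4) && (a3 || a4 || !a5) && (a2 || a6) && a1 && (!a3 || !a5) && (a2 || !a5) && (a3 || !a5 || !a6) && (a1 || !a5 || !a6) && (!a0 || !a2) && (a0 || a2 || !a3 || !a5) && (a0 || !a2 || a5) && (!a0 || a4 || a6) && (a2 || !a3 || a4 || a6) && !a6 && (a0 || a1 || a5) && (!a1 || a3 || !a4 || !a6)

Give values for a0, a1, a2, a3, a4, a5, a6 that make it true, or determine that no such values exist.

a0: False; a1: True; a2: True; a3: False; a4: True; a5: True; a6: False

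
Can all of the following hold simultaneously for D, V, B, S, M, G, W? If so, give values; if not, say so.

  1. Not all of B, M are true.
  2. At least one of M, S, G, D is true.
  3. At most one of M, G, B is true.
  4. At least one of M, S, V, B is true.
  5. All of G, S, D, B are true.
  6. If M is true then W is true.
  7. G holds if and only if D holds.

No satisfying assignment exists.

Case B = True:
  (1) with B=T forces M = False.
  (3) with B=T forces G = False.
  Constraint (5) is violated (G=F) — contradiction.
Case B = False:
  Constraint (5) is violated (B=F) — contradiction.
Both cases fail — unsatisfiable.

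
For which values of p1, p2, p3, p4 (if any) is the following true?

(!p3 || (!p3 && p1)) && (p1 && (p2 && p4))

p1 = True; p2 = True; p3 = False; p4 = True

  !p3 || (!p3 && p1) = True
    !p3 = True
    !p3 && p1 = True
      !p3 = True
  p1 && (p2 && p4) = True
    p2 && p4 = True
Both conjuncts True, so the formula holds.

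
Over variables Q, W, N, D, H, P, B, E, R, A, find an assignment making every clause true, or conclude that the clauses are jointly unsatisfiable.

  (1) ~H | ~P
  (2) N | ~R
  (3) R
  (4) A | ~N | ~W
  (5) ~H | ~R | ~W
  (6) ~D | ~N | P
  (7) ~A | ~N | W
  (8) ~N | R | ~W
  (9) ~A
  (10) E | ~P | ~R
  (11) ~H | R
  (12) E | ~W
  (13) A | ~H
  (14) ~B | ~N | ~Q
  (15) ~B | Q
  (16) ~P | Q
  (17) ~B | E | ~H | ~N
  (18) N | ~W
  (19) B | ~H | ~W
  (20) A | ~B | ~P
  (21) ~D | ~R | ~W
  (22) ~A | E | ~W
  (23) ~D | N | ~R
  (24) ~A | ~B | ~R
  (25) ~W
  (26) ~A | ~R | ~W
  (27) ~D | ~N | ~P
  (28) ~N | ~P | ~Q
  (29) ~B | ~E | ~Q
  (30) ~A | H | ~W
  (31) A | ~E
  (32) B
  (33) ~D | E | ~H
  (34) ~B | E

Case B = True:
  (R) forces R = True.
  (N | ~R) forces N = True.
  (~A) forces A = False.
  (A | ~N | ~W) forces W = False.
  (A | ~H) forces H = False.
  (~B | ~N | ~Q) forces Q = False.
  Clause (~B | Q) is falsified — contradiction.
Case B = False:
  Clause (B) is falsified — contradiction.
Both cases fail, so the formula is unsatisfiable.

No satisfying assignment exists.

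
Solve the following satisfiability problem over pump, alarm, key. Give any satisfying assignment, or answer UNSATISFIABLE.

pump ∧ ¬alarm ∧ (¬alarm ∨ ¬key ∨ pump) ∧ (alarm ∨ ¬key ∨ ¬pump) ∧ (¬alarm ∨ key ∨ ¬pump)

Unit clause (pump) forces pump = True.
Unit clause (¬alarm) forces alarm = False.
In (alarm ∨ ¬key ∨ ¬pump) only ¬key is left, so key = False.
Check each clause:
  (pump): pump holds.
  (¬alarm): ¬alarm holds.
  (¬alarm ∨ ¬key ∨ pump): ¬alarm holds.
  (alarm ∨ ¬key ∨ ¬pump): ¬key holds.
  (¬alarm ∨ key ∨ ¬pump): ¬alarm holds.
All clauses satisfied.

pump = True; alarm = False; key = False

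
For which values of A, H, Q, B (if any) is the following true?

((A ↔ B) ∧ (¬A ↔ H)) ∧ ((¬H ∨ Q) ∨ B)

A = False; H = True; Q = True; B = False

  (A ↔ B) ∧ (¬A ↔ H) = True
    A ↔ B = True
    ¬A ↔ H = True
      ¬A = True
  (¬H ∨ Q) ∨ B = True
    ¬H ∨ Q = True
      ¬H = False
Both conjuncts True, so the formula holds.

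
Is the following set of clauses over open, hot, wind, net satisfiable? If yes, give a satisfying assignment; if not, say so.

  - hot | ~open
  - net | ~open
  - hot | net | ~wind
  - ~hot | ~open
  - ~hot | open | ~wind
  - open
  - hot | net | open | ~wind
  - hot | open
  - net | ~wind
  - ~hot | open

Case open = True:
  (hot | ~open) forces hot = True.
  Clause (~hot | ~open) is falsified — contradiction.
Case open = False:
  Clause (open) is falsified — contradiction.
Both cases fail, so the formula is unsatisfiable.

UNSATISFIABLE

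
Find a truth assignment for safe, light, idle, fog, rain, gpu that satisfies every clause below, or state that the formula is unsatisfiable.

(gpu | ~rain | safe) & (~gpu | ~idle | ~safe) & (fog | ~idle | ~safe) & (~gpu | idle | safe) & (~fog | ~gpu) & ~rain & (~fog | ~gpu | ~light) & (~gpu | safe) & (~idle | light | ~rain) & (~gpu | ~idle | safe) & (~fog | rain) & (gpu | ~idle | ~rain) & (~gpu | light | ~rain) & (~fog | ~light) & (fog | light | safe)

Unit clause (~rain) forces rain = False.
In (~fog | rain) only ~fog is left, so fog = False.
Set safe = True.
  then (fog | ~idle | ~safe) forces idle = False.
Set light = True.
Set gpu = True.
All clauses satisfied.

safe = True, light = True, idle = False, fog = False, rain = False, gpu = True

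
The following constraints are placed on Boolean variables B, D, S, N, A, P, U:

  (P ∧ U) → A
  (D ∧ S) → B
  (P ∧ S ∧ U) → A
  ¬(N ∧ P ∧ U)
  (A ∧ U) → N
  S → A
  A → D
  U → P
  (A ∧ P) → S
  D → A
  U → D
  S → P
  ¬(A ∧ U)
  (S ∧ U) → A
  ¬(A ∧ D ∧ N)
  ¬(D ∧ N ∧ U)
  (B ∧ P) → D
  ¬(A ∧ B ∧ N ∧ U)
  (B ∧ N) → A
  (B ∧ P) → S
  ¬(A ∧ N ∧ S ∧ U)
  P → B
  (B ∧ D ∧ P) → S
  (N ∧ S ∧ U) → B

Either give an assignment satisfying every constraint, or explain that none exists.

B=F, D=T, S=F, N=F, A=T, P=F, U=F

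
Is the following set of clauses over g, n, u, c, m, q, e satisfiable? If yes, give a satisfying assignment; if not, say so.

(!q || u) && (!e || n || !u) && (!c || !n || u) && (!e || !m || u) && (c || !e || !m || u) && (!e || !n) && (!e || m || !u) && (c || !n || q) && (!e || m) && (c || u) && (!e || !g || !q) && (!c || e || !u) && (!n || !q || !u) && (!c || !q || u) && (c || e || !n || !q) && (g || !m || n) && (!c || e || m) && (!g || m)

Set g = False.
Set n = False.
  then (g || !m || n) forces m = False.
  then (!e || m) forces e = False.
  then (!c || e || m) forces c = False.
  then (c || u) forces u = True.
Set q = True.
All clauses satisfied.

g = False, n = False, u = True, c = False, m = False, q = True, e = False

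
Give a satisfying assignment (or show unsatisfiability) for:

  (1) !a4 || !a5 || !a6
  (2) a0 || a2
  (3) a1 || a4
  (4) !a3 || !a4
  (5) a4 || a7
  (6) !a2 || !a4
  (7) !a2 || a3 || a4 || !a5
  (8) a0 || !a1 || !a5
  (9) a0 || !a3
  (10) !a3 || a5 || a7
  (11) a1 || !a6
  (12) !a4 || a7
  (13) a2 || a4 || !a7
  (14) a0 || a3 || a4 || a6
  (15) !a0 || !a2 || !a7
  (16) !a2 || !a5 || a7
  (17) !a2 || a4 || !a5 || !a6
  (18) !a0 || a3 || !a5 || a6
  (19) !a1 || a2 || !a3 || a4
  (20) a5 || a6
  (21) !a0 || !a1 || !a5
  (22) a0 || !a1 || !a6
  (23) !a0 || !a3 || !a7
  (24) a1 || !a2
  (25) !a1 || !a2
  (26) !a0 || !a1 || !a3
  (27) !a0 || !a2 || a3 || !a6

a0=T, a1=T, a2=F, a3=F, a4=T, a5=F, a6=T, a7=T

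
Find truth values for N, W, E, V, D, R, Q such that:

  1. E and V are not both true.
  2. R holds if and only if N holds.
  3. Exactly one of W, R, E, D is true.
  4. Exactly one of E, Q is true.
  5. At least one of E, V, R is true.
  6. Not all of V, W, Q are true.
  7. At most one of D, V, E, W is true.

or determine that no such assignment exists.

N = False, W = False, E = True, V = False, D = False, R = False, Q = False

  (1) E=T, V=F — not both ✓
  (2) R=F, N=F — same ✓
  (3) {W, R, E, D}: 1 true — exactly one ✓
  (4) {E, Q}: 1 true — exactly one ✓
  (5) {E, V, R}: 1 true — at least one ✓
  (6) {V, W, Q}: 0/3 true — not all ✓
  (7) {D, V, E, W}: 1 true — at most one ✓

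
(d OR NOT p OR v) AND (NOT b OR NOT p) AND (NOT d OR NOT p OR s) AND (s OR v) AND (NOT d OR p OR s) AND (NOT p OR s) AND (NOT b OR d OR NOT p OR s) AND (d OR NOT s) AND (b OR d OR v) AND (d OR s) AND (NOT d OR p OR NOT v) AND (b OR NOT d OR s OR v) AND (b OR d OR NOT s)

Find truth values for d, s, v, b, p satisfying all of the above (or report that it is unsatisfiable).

d = True; s = True; v = False; b = True; p = False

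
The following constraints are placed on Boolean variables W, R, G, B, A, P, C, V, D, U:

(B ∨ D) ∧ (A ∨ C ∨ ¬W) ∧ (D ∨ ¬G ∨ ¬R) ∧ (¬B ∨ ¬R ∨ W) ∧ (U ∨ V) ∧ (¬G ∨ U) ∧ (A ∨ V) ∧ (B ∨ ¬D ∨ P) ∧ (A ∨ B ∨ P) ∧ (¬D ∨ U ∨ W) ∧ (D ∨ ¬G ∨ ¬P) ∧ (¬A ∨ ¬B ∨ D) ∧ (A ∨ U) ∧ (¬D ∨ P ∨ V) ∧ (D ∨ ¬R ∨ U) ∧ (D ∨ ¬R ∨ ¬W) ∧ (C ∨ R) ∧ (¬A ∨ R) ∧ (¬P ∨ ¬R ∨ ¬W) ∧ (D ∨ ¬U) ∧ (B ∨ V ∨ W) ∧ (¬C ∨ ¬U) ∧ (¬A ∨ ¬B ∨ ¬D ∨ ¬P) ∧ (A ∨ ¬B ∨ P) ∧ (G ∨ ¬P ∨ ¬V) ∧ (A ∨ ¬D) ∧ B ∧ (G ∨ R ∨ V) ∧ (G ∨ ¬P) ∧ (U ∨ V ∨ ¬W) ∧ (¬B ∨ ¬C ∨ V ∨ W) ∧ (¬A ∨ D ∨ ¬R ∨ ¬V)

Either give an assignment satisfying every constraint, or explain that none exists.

W=T, R=T, G=F, B=T, A=T, P=F, C=F, V=T, D=T, U=T

Unit clause (B) forces B = True.
Set W = True.
Set R = True.
  then (D ∨ ¬R ∨ ¬W) forces D = True.
  then (¬P ∨ ¬R ∨ ¬W) forces P = False.
  then (A ∨ ¬B ∨ P) forces A = True.
  then (¬D ∨ P ∨ V) forces V = True.
Set G = False.
Set C = False.
Set U = True.
All clauses satisfied.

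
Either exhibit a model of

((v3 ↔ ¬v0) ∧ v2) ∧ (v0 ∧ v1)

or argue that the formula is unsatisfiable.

v0 = True, v1 = True, v2 = True, v3 = False

  (v3 ↔ ¬v0) ∧ v2 = True
    v3 ↔ ¬v0 = True
      ¬v0 = False
  v0 ∧ v1 = True
Both conjuncts True, so the formula holds.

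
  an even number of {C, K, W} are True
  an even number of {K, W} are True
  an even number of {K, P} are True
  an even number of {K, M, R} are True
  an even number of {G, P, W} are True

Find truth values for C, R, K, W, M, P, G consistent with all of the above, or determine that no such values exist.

C: False, R: False, K: True, W: True, M: True, P: True, G: False

{C, K, W}: 2 true → even ✓
{K, W}: 2 true → even ✓
{K, P}: 2 true → even ✓
{K, M, R}: 2 true → even ✓
{G, P, W}: 2 true → even ✓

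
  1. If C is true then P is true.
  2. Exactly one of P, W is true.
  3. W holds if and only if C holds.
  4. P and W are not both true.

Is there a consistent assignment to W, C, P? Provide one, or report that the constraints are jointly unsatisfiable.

W=F, C=F, P=T

  (1) C=F ⇒ P: vacuous ✓
  (2) {P, W}: 1 true — exactly one ✓
  (3) W=F, C=F — same ✓
  (4) P=T, W=F — not both ✓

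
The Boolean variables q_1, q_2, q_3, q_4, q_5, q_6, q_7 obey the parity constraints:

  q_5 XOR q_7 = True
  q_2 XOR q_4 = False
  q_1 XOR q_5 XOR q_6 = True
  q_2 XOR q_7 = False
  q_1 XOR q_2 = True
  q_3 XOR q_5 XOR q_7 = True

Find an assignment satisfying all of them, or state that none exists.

q_1=F, q_2=T, q_3=F, q_4=T, q_5=F, q_6=T, q_7=T

q_5 XOR q_7 = F XOR T = True ✓
q_2 XOR q_4 = T XOR T = False ✓
q_1 XOR q_5 XOR q_6 = F XOR F XOR T = True ✓
q_2 XOR q_7 = T XOR T = False ✓
q_1 XOR q_2 = F XOR T = True ✓
q_3 XOR q_5 XOR q_7 = F XOR F XOR T = True ✓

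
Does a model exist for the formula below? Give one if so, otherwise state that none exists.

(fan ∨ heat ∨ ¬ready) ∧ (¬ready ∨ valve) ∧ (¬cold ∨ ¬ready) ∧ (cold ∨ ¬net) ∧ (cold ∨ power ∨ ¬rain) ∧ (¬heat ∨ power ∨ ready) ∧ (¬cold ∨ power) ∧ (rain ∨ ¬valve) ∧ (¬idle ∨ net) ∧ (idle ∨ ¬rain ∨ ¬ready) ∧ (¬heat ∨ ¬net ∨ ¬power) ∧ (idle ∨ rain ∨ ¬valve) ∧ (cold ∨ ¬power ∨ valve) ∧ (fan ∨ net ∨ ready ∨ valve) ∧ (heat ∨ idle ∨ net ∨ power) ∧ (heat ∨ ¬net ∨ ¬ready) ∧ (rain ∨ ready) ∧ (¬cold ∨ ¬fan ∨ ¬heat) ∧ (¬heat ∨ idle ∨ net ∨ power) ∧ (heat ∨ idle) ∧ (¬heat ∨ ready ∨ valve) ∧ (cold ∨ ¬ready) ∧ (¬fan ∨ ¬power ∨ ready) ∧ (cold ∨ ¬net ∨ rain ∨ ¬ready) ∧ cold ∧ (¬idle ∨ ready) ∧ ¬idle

Unit clause (cold) forces cold = True.
Unit clause (¬idle) forces idle = False.
In (¬cold ∨ ¬ready) only ¬ready is left, so ready = False.
In (¬cold ∨ power) only power is left, so power = True.
In (rain ∨ ready) only rain is left, so rain = True.
In (heat ∨ idle) only heat is left, so heat = True.
In (¬heat ∨ ready ∨ valve) only valve is left, so valve = True.
In (¬fan ∨ ¬power ∨ ready) only ¬fan is left, so fan = False.
In (¬heat ∨ ¬net ∨ ¬power) only ¬net is left, so net = False.
All clauses satisfied.

fan = False, rain = True, cold = True, power = True, valve = True, idle = False, heat = True, net = False, ready = False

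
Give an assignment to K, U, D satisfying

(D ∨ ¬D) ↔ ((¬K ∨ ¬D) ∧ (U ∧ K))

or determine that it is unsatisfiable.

K: True, U: True, D: False

  (D ∨ ¬D) ↔ ((¬K ∨ ¬D) ∧ (U ∧ K)) = True
    D ∨ ¬D = True
      ¬D = True
    (¬K ∨ ¬D) ∧ (U ∧ K) = True
      ¬K ∨ ¬D = True
        ¬K = False
        ¬D = True
      U ∧ K = True
The formula evaluates to True.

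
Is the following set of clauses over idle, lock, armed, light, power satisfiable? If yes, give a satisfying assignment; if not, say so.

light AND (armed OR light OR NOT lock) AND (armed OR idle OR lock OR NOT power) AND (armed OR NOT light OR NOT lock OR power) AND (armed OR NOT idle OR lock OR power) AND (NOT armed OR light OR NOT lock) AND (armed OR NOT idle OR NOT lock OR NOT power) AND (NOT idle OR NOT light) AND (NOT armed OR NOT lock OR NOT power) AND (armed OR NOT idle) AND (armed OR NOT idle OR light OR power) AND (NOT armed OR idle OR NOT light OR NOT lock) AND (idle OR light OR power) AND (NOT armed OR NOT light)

Unit clause (light) forces light = True.
In (NOT idle OR NOT light) only NOT idle is left, so idle = False.
In (NOT armed OR NOT light) only NOT armed is left, so armed = False.
Set lock = True.
  then (armed OR NOT light OR NOT lock OR power) forces power = True.
All clauses satisfied.

idle = False, lock = True, armed = False, light = True, power = True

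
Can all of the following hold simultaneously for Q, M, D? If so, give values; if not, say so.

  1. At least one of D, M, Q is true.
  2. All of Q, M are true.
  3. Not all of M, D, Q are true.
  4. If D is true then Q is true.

Q=T, M=T, D=F

  (1) {D, M, Q}: 2 true — at least one ✓
  (2) {Q, M}: all 2 true ✓
  (3) {M, D, Q}: 2/3 true — not all ✓
  (4) D=F ⇒ Q: vacuous ✓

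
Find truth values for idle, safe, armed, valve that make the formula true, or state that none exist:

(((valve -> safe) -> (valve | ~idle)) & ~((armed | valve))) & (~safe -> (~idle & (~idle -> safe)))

idle = False; safe = True; armed = False; valve = False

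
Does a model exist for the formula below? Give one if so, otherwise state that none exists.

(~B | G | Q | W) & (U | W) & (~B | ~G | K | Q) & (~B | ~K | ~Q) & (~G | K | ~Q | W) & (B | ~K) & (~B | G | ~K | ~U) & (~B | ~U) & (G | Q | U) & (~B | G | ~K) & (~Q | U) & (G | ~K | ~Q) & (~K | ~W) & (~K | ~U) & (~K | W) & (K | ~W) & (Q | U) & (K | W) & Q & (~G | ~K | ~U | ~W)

Unsatisfiable — no assignment works.

Case K = True:
  (B | ~K) forces B = True.
  (~B | ~K | ~Q) forces Q = False.
  Clause (Q) is falsified — contradiction.
Case K = False:
  (K | ~W) forces W = False.
  Clause (K | W) is falsified — contradiction.
Both cases fail, so the formula is unsatisfiable.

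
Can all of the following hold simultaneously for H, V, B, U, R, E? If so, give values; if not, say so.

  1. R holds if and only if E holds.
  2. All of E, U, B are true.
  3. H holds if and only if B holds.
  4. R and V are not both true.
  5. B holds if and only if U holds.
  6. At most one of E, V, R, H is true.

No satisfying assignment exists.

Case E = True:
  (1) with E=T forces R = True.
  Constraint (6) is violated (E=T, R=T) — contradiction.
Case E = False:
  Constraint (2) is violated (E=F) — contradiction.
Both cases fail — unsatisfiable.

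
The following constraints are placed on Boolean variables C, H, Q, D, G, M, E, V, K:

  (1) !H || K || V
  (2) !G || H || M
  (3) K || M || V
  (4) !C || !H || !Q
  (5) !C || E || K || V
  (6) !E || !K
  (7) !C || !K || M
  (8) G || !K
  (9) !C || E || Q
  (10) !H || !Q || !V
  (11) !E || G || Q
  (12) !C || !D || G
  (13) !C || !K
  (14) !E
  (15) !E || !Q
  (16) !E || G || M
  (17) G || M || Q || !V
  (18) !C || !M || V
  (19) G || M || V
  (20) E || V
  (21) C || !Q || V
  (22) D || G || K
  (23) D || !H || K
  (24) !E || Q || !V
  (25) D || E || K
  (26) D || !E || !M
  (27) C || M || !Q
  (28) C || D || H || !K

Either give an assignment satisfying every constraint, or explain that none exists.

Unit clause (!E) forces E = False.
In (E || V) only V is left, so V = True.
Set C = False.
Set H = True.
  then (!H || !Q || !V) forces Q = False.
Set D = False.
  then (D || !H || K) forces K = True.
  then (G || !K) forces G = True.
Set M = True.
All clauses satisfied.

C=F, H=T, Q=F, D=F, G=T, M=T, E=F, V=T, K=T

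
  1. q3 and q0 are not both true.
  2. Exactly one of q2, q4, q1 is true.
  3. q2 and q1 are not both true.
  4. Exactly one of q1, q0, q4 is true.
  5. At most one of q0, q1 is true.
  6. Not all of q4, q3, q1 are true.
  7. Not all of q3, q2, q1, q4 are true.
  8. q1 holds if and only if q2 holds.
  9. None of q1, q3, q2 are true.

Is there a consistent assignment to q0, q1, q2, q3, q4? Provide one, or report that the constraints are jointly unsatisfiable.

q0: False, q1: False, q2: False, q3: False, q4: True

  (1) q3=F, q0=F — not both ✓
  (2) {q2, q4, q1}: 1 true — exactly one ✓
  (3) q2=F, q1=F — not both ✓
  (4) {q1, q0, q4}: 1 true — exactly one ✓
  (5) {q0, q1}: 0 true — at most one ✓
  (6) {q4, q3, q1}: 1/3 true — not all ✓
  (7) {q3, q2, q1, q4}: 1/4 true — not all ✓
  (8) q1=F, q2=F — same ✓
  (9) {q1, q3, q2}: 0 true — none ✓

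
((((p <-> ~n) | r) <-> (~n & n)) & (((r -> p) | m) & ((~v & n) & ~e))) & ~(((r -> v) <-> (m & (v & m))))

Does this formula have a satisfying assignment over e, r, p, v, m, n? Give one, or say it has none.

e = False; r = False; p = True; v = False; m = False; n = True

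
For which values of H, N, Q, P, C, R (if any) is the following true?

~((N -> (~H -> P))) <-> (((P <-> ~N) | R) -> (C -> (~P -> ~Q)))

H = True; N = True; Q = True; P = False; C = True; R = True

  ~((N -> (~H -> P))) <-> (((P <-> ~N) | R) -> (C -> (~P -> ~Q))) = True
    ~((N -> (~H -> P))) = False
      N -> (~H -> P) = True
        ~H -> P = True
          ~H = False
    ((P <-> ~N) | R) -> (C -> (~P -> ~Q)) = False
      (P <-> ~N) | R = True
        P <-> ~N = True
          ~N = False
      C -> (~P -> ~Q) = False
        ~P -> ~Q = False
          ~P = True
          ~Q = False
The formula evaluates to True.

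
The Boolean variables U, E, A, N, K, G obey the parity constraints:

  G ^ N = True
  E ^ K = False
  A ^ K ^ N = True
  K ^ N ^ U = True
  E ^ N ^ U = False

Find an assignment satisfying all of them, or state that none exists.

No satisfying assignment exists.

Adding constraints 2, 4, 5 mod 2: every variable appears an even number of times on the left, so the left side is 0.
But the right sides sum to 1 (mod 2). 0 ≠ 1 — the system is inconsistent.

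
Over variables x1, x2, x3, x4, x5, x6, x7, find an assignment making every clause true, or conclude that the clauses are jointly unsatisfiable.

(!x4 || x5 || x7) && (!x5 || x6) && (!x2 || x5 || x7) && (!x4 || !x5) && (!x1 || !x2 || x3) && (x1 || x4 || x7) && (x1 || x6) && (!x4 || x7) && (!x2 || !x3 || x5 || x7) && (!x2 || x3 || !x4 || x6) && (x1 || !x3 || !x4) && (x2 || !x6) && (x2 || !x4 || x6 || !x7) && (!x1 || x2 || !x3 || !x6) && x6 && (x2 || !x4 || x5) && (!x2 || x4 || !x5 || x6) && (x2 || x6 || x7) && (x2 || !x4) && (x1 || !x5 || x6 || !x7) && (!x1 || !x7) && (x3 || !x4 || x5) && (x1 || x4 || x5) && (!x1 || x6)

Unit clause (x6) forces x6 = True.
In (x2 || !x6) only x2 is left, so x2 = True.
Set x1 = False.
Set x3 = True.
  then (x1 || !x3 || !x4) forces x4 = False.
  then (x1 || x4 || x5) forces x5 = True.
  then (x1 || x4 || x7) forces x7 = True.
All clauses satisfied.

x1: False, x2: True, x3: True, x4: False, x5: True, x6: True, x7: True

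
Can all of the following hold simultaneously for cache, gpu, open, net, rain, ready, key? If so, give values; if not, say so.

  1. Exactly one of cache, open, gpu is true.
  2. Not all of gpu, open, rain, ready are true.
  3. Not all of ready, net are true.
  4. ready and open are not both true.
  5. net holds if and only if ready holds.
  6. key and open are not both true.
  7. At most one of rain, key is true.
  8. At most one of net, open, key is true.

cache = True, gpu = False, open = False, net = False, rain = False, ready = False, key = True

  (1) {cache, open, gpu}: 1 true — exactly one ✓
  (2) {gpu, open, rain, ready}: 0/4 true — not all ✓
  (3) {ready, net}: 0/2 true — not all ✓
  (4) ready=F, open=F — not both ✓
  (5) net=F, ready=F — same ✓
  (6) key=T, open=F — not both ✓
  (7) {rain, key}: 1 true — at most one ✓
  (8) {net, open, key}: 1 true — at most one ✓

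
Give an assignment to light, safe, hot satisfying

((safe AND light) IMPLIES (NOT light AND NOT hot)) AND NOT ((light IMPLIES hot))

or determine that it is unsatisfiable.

light = True, safe = False, hot = False

  (safe AND light) IMPLIES (NOT light AND NOT hot) = True
    safe AND light = False
    NOT light AND NOT hot = False
      NOT light = False
      NOT hot = True
  NOT ((light IMPLIES hot)) = True
    light IMPLIES hot = False
Both conjuncts True, so the formula holds.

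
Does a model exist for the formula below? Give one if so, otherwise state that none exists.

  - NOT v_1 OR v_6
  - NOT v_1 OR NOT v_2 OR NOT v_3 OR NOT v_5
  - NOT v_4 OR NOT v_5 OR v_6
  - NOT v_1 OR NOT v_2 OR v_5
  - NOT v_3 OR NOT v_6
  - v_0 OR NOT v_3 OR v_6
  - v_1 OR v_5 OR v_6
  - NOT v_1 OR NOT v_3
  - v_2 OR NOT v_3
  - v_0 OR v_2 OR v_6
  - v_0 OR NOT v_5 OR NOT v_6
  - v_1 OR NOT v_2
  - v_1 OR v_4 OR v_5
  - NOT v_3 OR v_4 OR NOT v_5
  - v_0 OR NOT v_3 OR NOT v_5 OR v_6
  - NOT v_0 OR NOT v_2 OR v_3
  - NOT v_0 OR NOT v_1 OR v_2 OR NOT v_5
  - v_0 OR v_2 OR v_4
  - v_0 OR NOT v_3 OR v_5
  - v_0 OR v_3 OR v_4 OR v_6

Set v_0 = False.
Set v_1 = False.
  then (v_1 OR NOT v_2) forces v_2 = False.
  then (v_0 OR v_2 OR v_4) forces v_4 = True.
  then (v_2 OR NOT v_3) forces v_3 = False.
  then (v_0 OR v_2 OR v_6) forces v_6 = True.
  then (v_0 OR NOT v_5 OR NOT v_6) forces v_5 = False.
All clauses satisfied.

v_0 = False, v_1 = False, v_2 = False, v_3 = False, v_4 = True, v_5 = False, v_6 = True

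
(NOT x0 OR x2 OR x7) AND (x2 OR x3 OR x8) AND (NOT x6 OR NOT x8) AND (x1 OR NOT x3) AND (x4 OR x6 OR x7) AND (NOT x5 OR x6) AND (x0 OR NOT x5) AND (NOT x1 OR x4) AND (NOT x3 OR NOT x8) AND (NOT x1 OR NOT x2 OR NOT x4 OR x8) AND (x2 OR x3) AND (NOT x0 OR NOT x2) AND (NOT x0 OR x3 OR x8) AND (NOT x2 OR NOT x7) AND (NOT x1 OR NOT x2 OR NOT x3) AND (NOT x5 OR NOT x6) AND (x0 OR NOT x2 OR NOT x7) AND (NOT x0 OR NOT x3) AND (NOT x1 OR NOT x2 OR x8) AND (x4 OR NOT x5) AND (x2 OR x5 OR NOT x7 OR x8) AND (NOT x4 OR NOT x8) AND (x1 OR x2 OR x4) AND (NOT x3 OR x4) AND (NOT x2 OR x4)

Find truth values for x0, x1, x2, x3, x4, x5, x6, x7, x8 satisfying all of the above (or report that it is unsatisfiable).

x0 = False, x1 = True, x2 = False, x3 = True, x4 = True, x5 = False, x6 = True, x7 = False, x8 = False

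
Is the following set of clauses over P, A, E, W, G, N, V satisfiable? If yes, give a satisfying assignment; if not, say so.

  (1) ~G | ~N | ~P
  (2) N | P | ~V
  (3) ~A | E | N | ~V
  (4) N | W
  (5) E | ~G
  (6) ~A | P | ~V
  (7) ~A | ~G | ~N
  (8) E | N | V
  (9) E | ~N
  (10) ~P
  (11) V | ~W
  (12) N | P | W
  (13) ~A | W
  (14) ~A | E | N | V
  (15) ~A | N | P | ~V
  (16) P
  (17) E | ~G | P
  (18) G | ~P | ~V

Case P = True:
  Clause (~P) is falsified — contradiction.
Case P = False:
  Clause (P) is falsified — contradiction.
Both cases fail, so the formula is unsatisfiable.

Unsatisfiable — no assignment works.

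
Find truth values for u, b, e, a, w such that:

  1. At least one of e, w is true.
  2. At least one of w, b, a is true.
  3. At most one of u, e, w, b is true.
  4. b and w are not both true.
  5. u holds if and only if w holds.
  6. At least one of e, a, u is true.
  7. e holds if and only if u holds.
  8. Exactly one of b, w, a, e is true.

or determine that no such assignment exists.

Case u = True:
  (3) with u=T forces e = False.
  Constraint (7) is violated (e=F, u=T) — contradiction.
Case u = False:
  (5) with u=F forces w = False.
  (1) with w=F forces e = True.
  Constraint (7) is violated (e=T, u=F) — contradiction.
Both cases fail — unsatisfiable.

No satisfying assignment exists.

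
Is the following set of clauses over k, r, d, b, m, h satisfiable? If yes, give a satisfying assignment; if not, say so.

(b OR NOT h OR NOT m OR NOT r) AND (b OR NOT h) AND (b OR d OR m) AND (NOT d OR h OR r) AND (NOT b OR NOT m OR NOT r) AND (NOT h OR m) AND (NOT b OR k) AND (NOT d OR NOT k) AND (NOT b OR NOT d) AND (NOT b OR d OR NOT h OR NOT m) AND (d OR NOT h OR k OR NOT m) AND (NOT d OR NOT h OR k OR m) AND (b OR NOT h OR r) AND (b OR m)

k = False; r = True; d = True; b = False; m = True; h = False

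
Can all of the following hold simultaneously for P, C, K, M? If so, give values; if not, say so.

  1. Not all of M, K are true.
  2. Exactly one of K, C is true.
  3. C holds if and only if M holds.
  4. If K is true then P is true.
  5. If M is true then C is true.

P = False, C = True, K = False, M = True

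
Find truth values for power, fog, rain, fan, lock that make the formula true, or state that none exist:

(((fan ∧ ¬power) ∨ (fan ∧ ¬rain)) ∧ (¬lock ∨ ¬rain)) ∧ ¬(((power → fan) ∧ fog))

power = False; fog = False; rain = True; fan = True; lock = False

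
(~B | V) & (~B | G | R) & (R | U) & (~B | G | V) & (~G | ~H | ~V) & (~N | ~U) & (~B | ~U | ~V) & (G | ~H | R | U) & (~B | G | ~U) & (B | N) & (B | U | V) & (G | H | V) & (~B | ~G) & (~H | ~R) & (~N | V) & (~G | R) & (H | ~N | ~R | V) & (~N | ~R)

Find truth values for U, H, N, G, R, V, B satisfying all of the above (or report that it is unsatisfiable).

U = False, H = False, N = False, G = False, R = True, V = True, B = True

Try U = True:
  (~N | ~U) forces N = False.
  (B | N) forces B = True.
  (~B | V) forces V = True.
  clause (~B | ~U | ~V) is falsified — backtrack.
So U = False.
  then (R | U) forces R = True.
  then (~H | ~R) forces H = False.
  then (~N | ~R) forces N = False.
  then (B | N) forces B = True.
  then (~B | ~G) forces G = False.
  then (~B | V) forces V = True.
All clauses satisfied.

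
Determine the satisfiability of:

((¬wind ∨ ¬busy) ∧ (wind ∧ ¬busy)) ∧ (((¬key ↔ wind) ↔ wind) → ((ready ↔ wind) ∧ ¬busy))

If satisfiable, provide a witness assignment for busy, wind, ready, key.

busy: False; wind: True; ready: True; key: False

  (¬wind ∨ ¬busy) ∧ (wind ∧ ¬busy) = True
    ¬wind ∨ ¬busy = True
      ¬wind = False
      ¬busy = True
    wind ∧ ¬busy = True
      ¬busy = True
  ((¬key ↔ wind) ↔ wind) → ((ready ↔ wind) ∧ ¬busy) = True
    (¬key ↔ wind) ↔ wind = True
      ¬key ↔ wind = True
        ¬key = True
    (ready ↔ wind) ∧ ¬busy = True
      ready ↔ wind = True
      ¬busy = True
Both conjuncts True, so the formula holds.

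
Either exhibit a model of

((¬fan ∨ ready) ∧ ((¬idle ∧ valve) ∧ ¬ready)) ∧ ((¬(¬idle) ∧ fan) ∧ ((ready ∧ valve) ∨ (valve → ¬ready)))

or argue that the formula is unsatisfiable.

Case idle = True: the conjunct ¬idle is False.
Case idle = False: the conjunct ¬(¬idle) becomes ¬(¬False) = False.
Both cases fail — unsatisfiable.

The formula is unsatisfiable.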